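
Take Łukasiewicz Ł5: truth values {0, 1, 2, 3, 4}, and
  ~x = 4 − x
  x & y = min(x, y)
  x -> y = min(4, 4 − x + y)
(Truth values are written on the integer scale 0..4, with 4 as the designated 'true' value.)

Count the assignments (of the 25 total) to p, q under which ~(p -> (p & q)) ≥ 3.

value 4: 1 assignment (counts)
value 3: 2 assignments (counts)
value 2: 3 assignments
value 1: 4 assignments
value 0: 15 assignments
So 3 of the 25 assignments meet the threshold.

3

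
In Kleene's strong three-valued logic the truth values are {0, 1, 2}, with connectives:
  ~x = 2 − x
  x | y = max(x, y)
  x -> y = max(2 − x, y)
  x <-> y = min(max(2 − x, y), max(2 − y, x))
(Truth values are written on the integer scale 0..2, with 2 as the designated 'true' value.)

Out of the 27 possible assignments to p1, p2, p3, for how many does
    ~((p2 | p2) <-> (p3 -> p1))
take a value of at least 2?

value 2: 6 assignments (counts)
value 1: 15 assignments
value 0: 6 assignments
So 6 of the 27 assignments meet the threshold.

6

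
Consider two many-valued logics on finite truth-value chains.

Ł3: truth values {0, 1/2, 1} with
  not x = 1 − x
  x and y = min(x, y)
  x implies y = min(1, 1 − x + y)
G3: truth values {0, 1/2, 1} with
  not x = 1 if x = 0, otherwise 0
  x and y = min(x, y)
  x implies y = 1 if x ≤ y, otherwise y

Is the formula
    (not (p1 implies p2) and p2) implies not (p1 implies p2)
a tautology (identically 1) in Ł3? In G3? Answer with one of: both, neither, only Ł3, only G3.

In Ł3: every assignment gives 1 — tautology.
In G3: every assignment gives 1 — tautology.

both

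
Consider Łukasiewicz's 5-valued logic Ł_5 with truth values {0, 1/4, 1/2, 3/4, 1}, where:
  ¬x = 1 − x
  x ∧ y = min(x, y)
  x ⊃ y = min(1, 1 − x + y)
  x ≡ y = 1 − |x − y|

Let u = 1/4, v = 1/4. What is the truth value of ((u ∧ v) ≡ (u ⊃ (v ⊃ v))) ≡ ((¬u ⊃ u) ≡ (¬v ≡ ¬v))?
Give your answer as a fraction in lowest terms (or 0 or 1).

u ∧ v = 1/4 ∧ 1/4 = 1/4
v ⊃ v = 1/4 ⊃ 1/4 = 1
u ⊃ (v ⊃ v) = 1/4 ⊃ 1 = 1
(u ∧ v) ≡ (u ⊃ (v ⊃ v)) = 1/4 ≡ 1 = 1/4
¬u = ¬1/4 = 3/4
¬u ⊃ u = 3/4 ⊃ 1/4 = 1/2
¬v = ¬1/4 = 3/4
¬v = ¬1/4 = 3/4
¬v ≡ ¬v = 3/4 ≡ 3/4 = 1
(¬u ⊃ u) ≡ (¬v ≡ ¬v) = 1/2 ≡ 1 = 1/2
((u ∧ v) ≡ (u ⊃ (v ⊃ v))) ≡ ((¬u ⊃ u) ≡ (¬v ≡ ¬v)) = 1/4 ≡ 1/2 = 3/4

3/4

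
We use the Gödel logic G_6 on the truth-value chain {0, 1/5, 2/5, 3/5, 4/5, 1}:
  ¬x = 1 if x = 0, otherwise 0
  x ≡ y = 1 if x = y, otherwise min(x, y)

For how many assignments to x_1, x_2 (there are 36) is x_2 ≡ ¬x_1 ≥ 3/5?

8

value 1: 6 assignments (counts)
value 4/5: 1 assignment (counts)
value 3/5: 1 assignment (counts)
value 2/5: 1 assignment
value 1/5: 1 assignment
value 0: 26 assignments
So 8 of the 36 assignments meet the threshold.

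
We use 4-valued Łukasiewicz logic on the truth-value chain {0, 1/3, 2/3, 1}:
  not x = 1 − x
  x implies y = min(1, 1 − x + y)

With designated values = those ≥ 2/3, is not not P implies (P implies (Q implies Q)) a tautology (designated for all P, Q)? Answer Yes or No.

Yes

P = 0, Q = 0 ↦ 1
P = 0, Q = 1/3 ↦ 1
P = 0, Q = 2/3 ↦ 1
P = 0, Q = 1 ↦ 1
P = 1/3, Q = 0 ↦ 1
P = 1/3, Q = 1/3 ↦ 1
P = 1/3, Q = 2/3 ↦ 1
P = 1/3, Q = 1 ↦ 1
P = 2/3, Q = 0 ↦ 1
P = 2/3, Q = 1/3 ↦ 1
P = 2/3, Q = 2/3 ↦ 1
P = 2/3, Q = 1 ↦ 1
P = 1, Q = 0 ↦ 1
P = 1, Q = 1/3 ↦ 1
P = 1, Q = 2/3 ↦ 1
P = 1, Q = 1 ↦ 1
Every assignment gives a value ≥ 2/3.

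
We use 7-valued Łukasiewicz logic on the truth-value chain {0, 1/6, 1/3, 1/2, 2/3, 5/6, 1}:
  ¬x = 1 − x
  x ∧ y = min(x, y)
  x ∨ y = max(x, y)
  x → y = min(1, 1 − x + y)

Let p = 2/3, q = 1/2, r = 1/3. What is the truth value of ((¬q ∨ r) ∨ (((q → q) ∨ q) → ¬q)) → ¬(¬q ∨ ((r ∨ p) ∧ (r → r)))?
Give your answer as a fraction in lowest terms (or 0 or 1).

¬q = ¬1/2 = 1/2
¬q ∨ r = 1/2 ∨ 1/3 = 1/2
q → q = 1/2 → 1/2 = 1
(q → q) ∨ q = 1 ∨ 1/2 = 1
¬q = ¬1/2 = 1/2
((q → q) ∨ q) → ¬q = 1 → 1/2 = 1/2
(¬q ∨ r) ∨ (((q → q) ∨ q) → ¬q) = 1/2 ∨ 1/2 = 1/2
¬q = ¬1/2 = 1/2
r ∨ p = 1/3 ∨ 2/3 = 2/3
r → r = 1/3 → 1/3 = 1
(r ∨ p) ∧ (r → r) = 2/3 ∧ 1 = 2/3
¬q ∨ ((r ∨ p) ∧ (r → r)) = 1/2 ∨ 2/3 = 2/3
¬(¬q ∨ ((r ∨ p) ∧ (r → r))) = ¬2/3 = 1/3
((¬q ∨ r) ∨ (((q → q) ∨ q) → ¬q)) → ¬(¬q ∨ ((r ∨ p) ∧ (r → r))) = 1/2 → 1/3 = 5/6

5/6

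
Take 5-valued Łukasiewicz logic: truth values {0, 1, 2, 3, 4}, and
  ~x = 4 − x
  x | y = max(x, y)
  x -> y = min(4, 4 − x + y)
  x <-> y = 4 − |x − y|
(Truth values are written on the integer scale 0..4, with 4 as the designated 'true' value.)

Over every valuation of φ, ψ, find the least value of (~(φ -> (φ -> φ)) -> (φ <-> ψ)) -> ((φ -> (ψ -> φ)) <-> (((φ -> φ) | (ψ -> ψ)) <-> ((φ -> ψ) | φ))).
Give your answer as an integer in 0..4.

2

Take φ = 2, ψ = 0:
φ -> φ = 2 -> 2 = 4
φ -> (φ -> φ) = 2 -> 4 = 4
~(φ -> (φ -> φ)) = ~4 = 0
φ <-> ψ = 2 <-> 0 = 2
~(φ -> (φ -> φ)) -> (φ <-> ψ) = 0 -> 2 = 4
ψ -> φ = 0 -> 2 = 4
φ -> (ψ -> φ) = 2 -> 4 = 4
φ -> φ = 2 -> 2 = 4
ψ -> ψ = 0 -> 0 = 4
(φ -> φ) | (ψ -> ψ) = 4 | 4 = 4
φ -> ψ = 2 -> 0 = 2
(φ -> ψ) | φ = 2 | 2 = 2
((φ -> φ) | (ψ -> ψ)) <-> ((φ -> ψ) | φ) = 4 <-> 2 = 2
(φ -> (ψ -> φ)) <-> (((φ -> φ) | (ψ -> ψ)) <-> ((φ -> ψ) | φ)) = 4 <-> 2 = 2
(~(φ -> (φ -> φ)) -> (φ <-> ψ)) -> ((φ -> (ψ -> φ)) <-> (((φ -> φ) | (ψ -> ψ)) <-> ((φ -> ψ) | φ))) = 4 -> 2 = 2
No assignment yields a value below 2, so this is the minimum.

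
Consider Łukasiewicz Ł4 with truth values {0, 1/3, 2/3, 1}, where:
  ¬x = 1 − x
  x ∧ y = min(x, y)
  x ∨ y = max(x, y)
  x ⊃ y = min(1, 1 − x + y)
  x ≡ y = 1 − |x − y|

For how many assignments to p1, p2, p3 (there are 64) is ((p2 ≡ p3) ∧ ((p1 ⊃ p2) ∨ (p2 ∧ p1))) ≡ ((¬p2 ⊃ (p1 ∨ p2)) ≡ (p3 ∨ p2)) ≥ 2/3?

50

value 1: 21 assignments (counts)
value 2/3: 29 assignments (counts)
value 1/3: 9 assignments
value 0: 5 assignments
So 50 of the 64 assignments meet the threshold.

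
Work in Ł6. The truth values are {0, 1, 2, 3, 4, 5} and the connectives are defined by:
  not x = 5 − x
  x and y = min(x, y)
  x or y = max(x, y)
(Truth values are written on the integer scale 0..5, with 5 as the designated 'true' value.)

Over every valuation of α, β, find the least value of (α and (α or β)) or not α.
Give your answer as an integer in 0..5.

Take α = 2, β = 0:
α or β = 2 or 0 = 2
α and (α or β) = 2 and 2 = 2
not α = not 2 = 3
(α and (α or β)) or not α = 2 or 3 = 3
No assignment yields a value below 3, so this is the minimum.

3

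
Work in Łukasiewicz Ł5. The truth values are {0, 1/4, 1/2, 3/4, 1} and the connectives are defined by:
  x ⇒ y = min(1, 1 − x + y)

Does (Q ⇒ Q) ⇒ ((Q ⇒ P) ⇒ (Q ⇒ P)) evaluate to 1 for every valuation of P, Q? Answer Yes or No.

At P = 1/4, Q = 1, for instance:
Q ⇒ Q = 1 ⇒ 1 = 1
Q ⇒ P = 1 ⇒ 1/4 = 1/4
Q ⇒ P = 1 ⇒ 1/4 = 1/4
(Q ⇒ P) ⇒ (Q ⇒ P) = 1/4 ⇒ 1/4 = 1
(Q ⇒ Q) ⇒ ((Q ⇒ P) ⇒ (Q ⇒ P)) = 1 ⇒ 1 = 1
and checking the remaining 24 assignments likewise gives ≥ 1 in every case.

Yes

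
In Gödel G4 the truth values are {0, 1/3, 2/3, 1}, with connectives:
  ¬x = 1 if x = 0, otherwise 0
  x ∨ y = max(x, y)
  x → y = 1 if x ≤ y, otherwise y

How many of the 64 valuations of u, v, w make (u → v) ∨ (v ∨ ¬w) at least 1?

value 1: 46 assignments (counts)
value 2/3: 3 assignments
value 1/3: 6 assignments
value 0: 9 assignments
So 46 of the 64 assignments meet the threshold.

46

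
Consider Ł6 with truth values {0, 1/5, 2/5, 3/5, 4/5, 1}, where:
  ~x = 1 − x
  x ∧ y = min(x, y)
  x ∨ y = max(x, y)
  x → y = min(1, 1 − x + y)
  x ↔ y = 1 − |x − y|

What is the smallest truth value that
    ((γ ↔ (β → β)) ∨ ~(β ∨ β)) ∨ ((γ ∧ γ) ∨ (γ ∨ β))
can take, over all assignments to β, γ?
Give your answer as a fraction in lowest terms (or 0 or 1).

3/5

Take β = 2/5, γ = 0:
β → β = 2/5 → 2/5 = 1
γ ↔ (β → β) = 0 ↔ 1 = 0
β ∨ β = 2/5 ∨ 2/5 = 2/5
~(β ∨ β) = ~2/5 = 3/5
(γ ↔ (β → β)) ∨ ~(β ∨ β) = 0 ∨ 3/5 = 3/5
γ ∧ γ = 0 ∧ 0 = 0
γ ∨ β = 0 ∨ 2/5 = 2/5
(γ ∧ γ) ∨ (γ ∨ β) = 0 ∨ 2/5 = 2/5
((γ ↔ (β → β)) ∨ ~(β ∨ β)) ∨ ((γ ∧ γ) ∨ (γ ∨ β)) = 3/5 ∨ 2/5 = 3/5
No assignment yields a value below 3/5, so this is the minimum.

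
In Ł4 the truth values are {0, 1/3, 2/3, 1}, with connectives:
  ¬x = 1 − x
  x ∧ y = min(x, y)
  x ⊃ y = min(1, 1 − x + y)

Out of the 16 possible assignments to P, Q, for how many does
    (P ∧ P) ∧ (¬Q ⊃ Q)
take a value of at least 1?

2

P = 0, Q = 0 ↦ 0  <
P = 0, Q = 1/3 ↦ 0  <
P = 0, Q = 2/3 ↦ 0  <
P = 0, Q = 1 ↦ 0  <
P = 1/3, Q = 0 ↦ 0  <
P = 1/3, Q = 1/3 ↦ 1/3  <
P = 1/3, Q = 2/3 ↦ 1/3  <
P = 1/3, Q = 1 ↦ 1/3  <
P = 2/3, Q = 0 ↦ 0  <
P = 2/3, Q = 1/3 ↦ 2/3  <
P = 2/3, Q = 2/3 ↦ 2/3  <
P = 2/3, Q = 1 ↦ 2/3  <
P = 1, Q = 0 ↦ 0  <
P = 1, Q = 1/3 ↦ 2/3  <
P = 1, Q = 2/3 ↦ 1  ≥
P = 1, Q = 1 ↦ 1  ≥
So 2 of the 16 assignments meet the threshold.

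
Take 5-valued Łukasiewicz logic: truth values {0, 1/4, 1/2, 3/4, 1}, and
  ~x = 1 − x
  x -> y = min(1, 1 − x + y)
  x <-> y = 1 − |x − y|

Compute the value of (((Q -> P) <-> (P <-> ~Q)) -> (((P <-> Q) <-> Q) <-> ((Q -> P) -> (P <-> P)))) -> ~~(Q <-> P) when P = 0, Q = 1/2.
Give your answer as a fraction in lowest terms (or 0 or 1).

Q -> P = 1/2 -> 0 = 1/2
~Q = ~1/2 = 1/2
P <-> ~Q = 0 <-> 1/2 = 1/2
(Q -> P) <-> (P <-> ~Q) = 1/2 <-> 1/2 = 1
P <-> Q = 0 <-> 1/2 = 1/2
(P <-> Q) <-> Q = 1/2 <-> 1/2 = 1
Q -> P = 1/2 -> 0 = 1/2
P <-> P = 0 <-> 0 = 1
(Q -> P) -> (P <-> P) = 1/2 -> 1 = 1
((P <-> Q) <-> Q) <-> ((Q -> P) -> (P <-> P)) = 1 <-> 1 = 1
((Q -> P) <-> (P <-> ~Q)) -> (((P <-> Q) <-> Q) <-> ((Q -> P) -> (P <-> P))) = 1 -> 1 = 1
Q <-> P = 1/2 <-> 0 = 1/2
~(Q <-> P) = ~1/2 = 1/2
~~(Q <-> P) = ~1/2 = 1/2
(((Q -> P) <-> (P <-> ~Q)) -> (((P <-> Q) <-> Q) <-> ((Q -> P) -> (P <-> P)))) -> ~~(Q <-> P) = 1 -> 1/2 = 1/2

1/2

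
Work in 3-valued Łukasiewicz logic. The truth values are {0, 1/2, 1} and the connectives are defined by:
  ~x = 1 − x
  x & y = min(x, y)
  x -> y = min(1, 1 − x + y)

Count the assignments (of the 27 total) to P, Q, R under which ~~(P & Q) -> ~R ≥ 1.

value 1: 22 assignments (counts)
value 1/2: 4 assignments
value 0: 1 assignment
So 22 of the 27 assignments meet the threshold.

22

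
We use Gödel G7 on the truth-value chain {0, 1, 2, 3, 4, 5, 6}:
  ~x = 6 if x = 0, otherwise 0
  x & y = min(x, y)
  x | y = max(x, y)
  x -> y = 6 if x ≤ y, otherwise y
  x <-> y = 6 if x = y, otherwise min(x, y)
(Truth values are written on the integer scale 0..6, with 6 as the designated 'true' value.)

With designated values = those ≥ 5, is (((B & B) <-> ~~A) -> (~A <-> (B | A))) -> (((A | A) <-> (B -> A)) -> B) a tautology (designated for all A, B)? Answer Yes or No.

Counterexample: take A = 0, B = 1.
B & B = 1 & 1 = 1
~A = ~0 = 6
~~A = ~6 = 0
(B & B) <-> ~~A = 1 <-> 0 = 0
~A = ~0 = 6
B | A = 1 | 0 = 1
~A <-> (B | A) = 6 <-> 1 = 1
((B & B) <-> ~~A) -> (~A <-> (B | A)) = 0 -> 1 = 6
A | A = 0 | 0 = 0
B -> A = 1 -> 0 = 0
(A | A) <-> (B -> A) = 0 <-> 0 = 6
((A | A) <-> (B -> A)) -> B = 6 -> 1 = 1
(((B & B) <-> ~~A) -> (~A <-> (B | A))) -> (((A | A) <-> (B -> A)) -> B) = 6 -> 1 = 1
This gives 1, which is below 5.

No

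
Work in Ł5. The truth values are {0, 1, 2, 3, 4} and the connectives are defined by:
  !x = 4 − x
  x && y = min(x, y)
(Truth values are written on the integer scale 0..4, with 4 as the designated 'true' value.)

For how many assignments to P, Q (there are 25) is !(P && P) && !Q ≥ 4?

1

value 4: 1 assignment (counts)
value 3: 3 assignments
value 2: 5 assignments
value 1: 7 assignments
value 0: 9 assignments
So 1 of the 25 assignments meets the threshold.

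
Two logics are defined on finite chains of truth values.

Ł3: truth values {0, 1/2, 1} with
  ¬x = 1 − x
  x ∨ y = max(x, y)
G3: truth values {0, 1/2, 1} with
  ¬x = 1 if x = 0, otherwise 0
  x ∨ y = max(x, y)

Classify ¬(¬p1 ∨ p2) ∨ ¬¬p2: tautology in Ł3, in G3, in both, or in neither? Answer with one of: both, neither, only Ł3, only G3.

In Ł3: at p1 = 0, p2 = 0 the value is 0 — not a tautology.
In G3: at p1 = 0, p2 = 0 the value is 0 — not a tautology.

neither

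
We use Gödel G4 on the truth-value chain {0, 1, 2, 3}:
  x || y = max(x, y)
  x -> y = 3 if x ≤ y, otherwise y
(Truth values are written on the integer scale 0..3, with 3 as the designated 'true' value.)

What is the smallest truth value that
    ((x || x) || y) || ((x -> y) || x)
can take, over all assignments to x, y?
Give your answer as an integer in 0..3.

1

Take x = 1, y = 0:
x || x = 1 || 1 = 1
(x || x) || y = 1 || 0 = 1
x -> y = 1 -> 0 = 0
(x -> y) || x = 0 || 1 = 1
((x || x) || y) || ((x -> y) || x) = 1 || 1 = 1
No assignment yields a value below 1, so this is the minimum.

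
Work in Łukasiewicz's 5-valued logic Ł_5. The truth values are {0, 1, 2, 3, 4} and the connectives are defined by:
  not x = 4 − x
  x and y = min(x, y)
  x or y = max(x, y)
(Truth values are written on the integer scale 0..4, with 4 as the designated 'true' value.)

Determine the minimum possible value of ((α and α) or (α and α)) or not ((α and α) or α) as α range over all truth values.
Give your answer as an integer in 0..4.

2

Take α = 2:
α and α = 2 and 2 = 2
α and α = 2 and 2 = 2
(α and α) or (α and α) = 2 or 2 = 2
α and α = 2 and 2 = 2
(α and α) or α = 2 or 2 = 2
not ((α and α) or α) = not 2 = 2
((α and α) or (α and α)) or not ((α and α) or α) = 2 or 2 = 2
No assignment yields a value below 2, so this is the minimum.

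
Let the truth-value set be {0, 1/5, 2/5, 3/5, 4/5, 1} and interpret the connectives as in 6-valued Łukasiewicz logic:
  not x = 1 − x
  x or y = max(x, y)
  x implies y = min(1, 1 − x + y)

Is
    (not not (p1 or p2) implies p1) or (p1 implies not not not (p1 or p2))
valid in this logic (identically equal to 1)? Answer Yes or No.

Counterexample: take p1 = 1/5, p2 = 1.
p1 or p2 = 1/5 or 1 = 1
not (p1 or p2) = not 1 = 0
not not (p1 or p2) = not 0 = 1
not not (p1 or p2) implies p1 = 1 implies 1/5 = 1/5
p1 or p2 = 1/5 or 1 = 1
not (p1 or p2) = not 1 = 0
not not (p1 or p2) = not 0 = 1
not not not (p1 or p2) = not 1 = 0
p1 implies not not not (p1 or p2) = 1/5 implies 0 = 4/5
(not not (p1 or p2) implies p1) or (p1 implies not not not (p1 or p2)) = 1/5 or 4/5 = 4/5
This gives 4/5 ≠ 1.

No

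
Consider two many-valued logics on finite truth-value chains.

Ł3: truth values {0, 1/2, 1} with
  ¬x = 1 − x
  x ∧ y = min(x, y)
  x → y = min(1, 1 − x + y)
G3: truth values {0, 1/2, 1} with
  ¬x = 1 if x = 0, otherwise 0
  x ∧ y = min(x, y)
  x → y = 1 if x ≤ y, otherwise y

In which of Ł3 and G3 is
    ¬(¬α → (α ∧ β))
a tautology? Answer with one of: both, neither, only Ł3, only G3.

In Ł3: at α = 1/2, β = 0 the value is 1/2 — not a tautology.
In G3: at α = 1/2, β = 0 the value is 0 — not a tautology.

neither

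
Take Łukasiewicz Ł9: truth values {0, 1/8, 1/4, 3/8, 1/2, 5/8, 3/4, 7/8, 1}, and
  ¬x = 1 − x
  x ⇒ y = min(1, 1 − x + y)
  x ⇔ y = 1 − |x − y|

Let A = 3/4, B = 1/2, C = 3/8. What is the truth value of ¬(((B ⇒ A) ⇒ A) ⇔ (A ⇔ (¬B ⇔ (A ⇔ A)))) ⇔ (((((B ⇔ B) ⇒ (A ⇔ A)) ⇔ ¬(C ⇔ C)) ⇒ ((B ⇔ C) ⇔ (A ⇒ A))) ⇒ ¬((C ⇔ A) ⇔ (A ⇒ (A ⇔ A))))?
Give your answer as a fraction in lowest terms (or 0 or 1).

5/8

B ⇒ A = 1/2 ⇒ 3/4 = 1
(B ⇒ A) ⇒ A = 1 ⇒ 3/4 = 3/4
¬B = ¬1/2 = 1/2
A ⇔ A = 3/4 ⇔ 3/4 = 1
¬B ⇔ (A ⇔ A) = 1/2 ⇔ 1 = 1/2
A ⇔ (¬B ⇔ (A ⇔ A)) = 3/4 ⇔ 1/2 = 3/4
((B ⇒ A) ⇒ A) ⇔ (A ⇔ (¬B ⇔ (A ⇔ A))) = 3/4 ⇔ 3/4 = 1
¬(((B ⇒ A) ⇒ A) ⇔ (A ⇔ (¬B ⇔ (A ⇔ A)))) = ¬1 = 0
B ⇔ B = 1/2 ⇔ 1/2 = 1
A ⇔ A = 3/4 ⇔ 3/4 = 1
(B ⇔ B) ⇒ (A ⇔ A) = 1 ⇒ 1 = 1
C ⇔ C = 3/8 ⇔ 3/8 = 1
¬(C ⇔ C) = ¬1 = 0
((B ⇔ B) ⇒ (A ⇔ A)) ⇔ ¬(C ⇔ C) = 1 ⇔ 0 = 0
B ⇔ C = 1/2 ⇔ 3/8 = 7/8
A ⇒ A = 3/4 ⇒ 3/4 = 1
(B ⇔ C) ⇔ (A ⇒ A) = 7/8 ⇔ 1 = 7/8
(((B ⇔ B) ⇒ (A ⇔ A)) ⇔ ¬(C ⇔ C)) ⇒ ((B ⇔ C) ⇔ (A ⇒ A)) = 0 ⇒ 7/8 = 1
C ⇔ A = 3/8 ⇔ 3/4 = 5/8
A ⇔ A = 3/4 ⇔ 3/4 = 1
A ⇒ (A ⇔ A) = 3/4 ⇒ 1 = 1
(C ⇔ A) ⇔ (A ⇒ (A ⇔ A)) = 5/8 ⇔ 1 = 5/8
¬((C ⇔ A) ⇔ (A ⇒ (A ⇔ A))) = ¬5/8 = 3/8
((((B ⇔ B) ⇒ (A ⇔ A)) ⇔ ¬(C ⇔ C)) ⇒ ((B ⇔ C) ⇔ (A ⇒ A))) ⇒ ¬((C ⇔ A) ⇔ (A ⇒ (A ⇔ A))) = 1 ⇒ 3/8 = 3/8
¬(((B ⇒ A) ⇒ A) ⇔ (A ⇔ (¬B ⇔ (A ⇔ A)))) ⇔ (((((B ⇔ B) ⇒ (A ⇔ A)) ⇔ ¬(C ⇔ C)) ⇒ ((B ⇔ C) ⇔ (A ⇒ A))) ⇒ ¬((C ⇔ A) ⇔ (A ⇒ (A ⇔ A)))) = 0 ⇔ 3/8 = 5/8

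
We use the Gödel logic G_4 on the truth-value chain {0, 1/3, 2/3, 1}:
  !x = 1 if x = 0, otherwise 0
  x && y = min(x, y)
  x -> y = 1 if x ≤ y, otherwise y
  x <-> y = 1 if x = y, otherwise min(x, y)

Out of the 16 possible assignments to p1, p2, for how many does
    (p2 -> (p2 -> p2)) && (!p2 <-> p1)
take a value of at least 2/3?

5

p1 = 0, p2 = 0 ↦ 0  <
p1 = 0, p2 = 1/3 ↦ 1  ≥
p1 = 0, p2 = 2/3 ↦ 1  ≥
p1 = 0, p2 = 1 ↦ 1  ≥
p1 = 1/3, p2 = 0 ↦ 1/3  <
p1 = 1/3, p2 = 1/3 ↦ 0  <
p1 = 1/3, p2 = 2/3 ↦ 0  <
p1 = 1/3, p2 = 1 ↦ 0  <
p1 = 2/3, p2 = 0 ↦ 2/3  ≥
p1 = 2/3, p2 = 1/3 ↦ 0  <
p1 = 2/3, p2 = 2/3 ↦ 0  <
p1 = 2/3, p2 = 1 ↦ 0  <
p1 = 1, p2 = 0 ↦ 1  ≥
p1 = 1, p2 = 1/3 ↦ 0  <
p1 = 1, p2 = 2/3 ↦ 0  <
p1 = 1, p2 = 1 ↦ 0  <
So 5 of the 16 assignments meet the threshold.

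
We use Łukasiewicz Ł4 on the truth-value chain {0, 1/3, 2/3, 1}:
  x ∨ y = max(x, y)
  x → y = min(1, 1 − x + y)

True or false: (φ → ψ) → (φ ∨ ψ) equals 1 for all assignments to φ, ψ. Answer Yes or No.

No

Counterexample: take φ = 0, ψ = 0.
φ → ψ = 0 → 0 = 1
φ ∨ ψ = 0 ∨ 0 = 0
(φ → ψ) → (φ ∨ ψ) = 1 → 0 = 0
This gives 0 ≠ 1.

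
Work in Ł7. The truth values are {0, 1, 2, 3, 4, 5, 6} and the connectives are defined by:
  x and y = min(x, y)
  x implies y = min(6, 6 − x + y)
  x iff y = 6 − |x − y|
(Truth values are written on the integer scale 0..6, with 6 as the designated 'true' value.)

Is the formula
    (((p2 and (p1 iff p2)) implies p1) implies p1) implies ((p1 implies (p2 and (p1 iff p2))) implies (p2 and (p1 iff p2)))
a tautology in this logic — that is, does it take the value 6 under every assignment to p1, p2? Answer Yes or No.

At p1 = 5, p2 = 6, for instance:
p1 iff p2 = 5 iff 6 = 5
p2 and (p1 iff p2) = 6 and 5 = 5
(p2 and (p1 iff p2)) implies p1 = 5 implies 5 = 6
((p2 and (p1 iff p2)) implies p1) implies p1 = 6 implies 5 = 5
p1 implies (p2 and (p1 iff p2)) = 5 implies 5 = 6
(p1 implies (p2 and (p1 iff p2))) implies (p2 and (p1 iff p2)) = 6 implies 5 = 5
(((p2 and (p1 iff p2)) implies p1) implies p1) implies ((p1 implies (p2 and (p1 iff p2))) implies (p2 and (p1 iff p2))) = 5 implies 5 = 6
and checking the remaining 48 assignments likewise gives ≥ 6 in every case.

Yes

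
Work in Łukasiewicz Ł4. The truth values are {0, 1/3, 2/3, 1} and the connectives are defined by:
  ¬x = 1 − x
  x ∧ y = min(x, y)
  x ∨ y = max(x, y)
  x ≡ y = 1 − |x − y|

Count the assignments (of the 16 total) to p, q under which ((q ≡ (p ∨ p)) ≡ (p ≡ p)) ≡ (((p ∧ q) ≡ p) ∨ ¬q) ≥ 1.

6

p = 0, q = 0 ↦ 1  ≥
p = 0, q = 1/3 ↦ 2/3  <
p = 0, q = 2/3 ↦ 1/3  <
p = 0, q = 1 ↦ 0  <
p = 1/3, q = 0 ↦ 2/3  <
p = 1/3, q = 1/3 ↦ 1  ≥
p = 1/3, q = 2/3 ↦ 2/3  <
p = 1/3, q = 1 ↦ 1/3  <
p = 2/3, q = 0 ↦ 1/3  <
p = 2/3, q = 1/3 ↦ 1  ≥
p = 2/3, q = 2/3 ↦ 1  ≥
p = 2/3, q = 1 ↦ 2/3  <
p = 1, q = 0 ↦ 0  <
p = 1, q = 1/3 ↦ 2/3  <
p = 1, q = 2/3 ↦ 1  ≥
p = 1, q = 1 ↦ 1  ≥
So 6 of the 16 assignments meet the threshold.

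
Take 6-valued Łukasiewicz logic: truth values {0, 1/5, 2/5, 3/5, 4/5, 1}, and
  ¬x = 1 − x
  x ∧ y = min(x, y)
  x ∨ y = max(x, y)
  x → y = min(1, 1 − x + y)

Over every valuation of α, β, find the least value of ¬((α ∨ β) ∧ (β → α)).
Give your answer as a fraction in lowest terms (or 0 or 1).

0

Take α = 1, β = 0:
α ∨ β = 1 ∨ 0 = 1
β → α = 0 → 1 = 1
(α ∨ β) ∧ (β → α) = 1 ∧ 1 = 1
¬((α ∨ β) ∧ (β → α)) = ¬1 = 0
No assignment yields a value below 0, so this is the minimum.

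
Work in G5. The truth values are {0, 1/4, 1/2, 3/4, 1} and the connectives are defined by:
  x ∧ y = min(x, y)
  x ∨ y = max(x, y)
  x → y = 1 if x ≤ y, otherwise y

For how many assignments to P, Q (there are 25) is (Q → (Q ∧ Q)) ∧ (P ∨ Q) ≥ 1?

9

value 1: 9 assignments (counts)
value 3/4: 7 assignments
value 1/2: 5 assignments
value 1/4: 3 assignments
value 0: 1 assignment
So 9 of the 25 assignments meet the threshold.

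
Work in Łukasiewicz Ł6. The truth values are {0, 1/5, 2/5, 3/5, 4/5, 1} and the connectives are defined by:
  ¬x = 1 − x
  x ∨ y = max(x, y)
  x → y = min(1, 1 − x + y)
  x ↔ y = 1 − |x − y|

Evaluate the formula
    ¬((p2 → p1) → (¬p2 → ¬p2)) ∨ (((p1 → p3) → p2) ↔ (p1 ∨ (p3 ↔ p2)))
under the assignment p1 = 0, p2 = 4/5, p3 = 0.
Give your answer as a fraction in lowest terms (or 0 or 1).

2/5

p2 → p1 = 4/5 → 0 = 1/5
¬p2 = ¬4/5 = 1/5
¬p2 = ¬4/5 = 1/5
¬p2 → ¬p2 = 1/5 → 1/5 = 1
(p2 → p1) → (¬p2 → ¬p2) = 1/5 → 1 = 1
¬((p2 → p1) → (¬p2 → ¬p2)) = ¬1 = 0
p1 → p3 = 0 → 0 = 1
(p1 → p3) → p2 = 1 → 4/5 = 4/5
p3 ↔ p2 = 0 ↔ 4/5 = 1/5
p1 ∨ (p3 ↔ p2) = 0 ∨ 1/5 = 1/5
((p1 → p3) → p2) ↔ (p1 ∨ (p3 ↔ p2)) = 4/5 ↔ 1/5 = 2/5
¬((p2 → p1) → (¬p2 → ¬p2)) ∨ (((p1 → p3) → p2) ↔ (p1 ∨ (p3 ↔ p2))) = 0 ∨ 2/5 = 2/5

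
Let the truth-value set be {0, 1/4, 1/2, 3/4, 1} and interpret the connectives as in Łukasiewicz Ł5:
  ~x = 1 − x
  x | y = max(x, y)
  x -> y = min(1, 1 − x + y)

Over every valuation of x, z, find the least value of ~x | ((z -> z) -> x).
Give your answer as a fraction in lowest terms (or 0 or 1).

Take x = 1/2, z = 0:
~x = ~1/2 = 1/2
z -> z = 0 -> 0 = 1
(z -> z) -> x = 1 -> 1/2 = 1/2
~x | ((z -> z) -> x) = 1/2 | 1/2 = 1/2
No assignment yields a value below 1/2, so this is the minimum.

1/2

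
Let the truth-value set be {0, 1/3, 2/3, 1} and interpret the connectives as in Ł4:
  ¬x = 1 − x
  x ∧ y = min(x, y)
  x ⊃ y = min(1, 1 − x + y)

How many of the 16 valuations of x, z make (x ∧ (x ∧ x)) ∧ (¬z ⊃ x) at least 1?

x = 0, z = 0 ↦ 0  <
x = 0, z = 1/3 ↦ 0  <
x = 0, z = 2/3 ↦ 0  <
x = 0, z = 1 ↦ 0  <
x = 1/3, z = 0 ↦ 1/3  <
x = 1/3, z = 1/3 ↦ 1/3  <
x = 1/3, z = 2/3 ↦ 1/3  <
x = 1/3, z = 1 ↦ 1/3  <
x = 2/3, z = 0 ↦ 2/3  <
x = 2/3, z = 1/3 ↦ 2/3  <
x = 2/3, z = 2/3 ↦ 2/3  <
x = 2/3, z = 1 ↦ 2/3  <
x = 1, z = 0 ↦ 1  ≥
x = 1, z = 1/3 ↦ 1  ≥
x = 1, z = 2/3 ↦ 1  ≥
x = 1, z = 1 ↦ 1  ≥
So 4 of the 16 assignments meet the threshold.

4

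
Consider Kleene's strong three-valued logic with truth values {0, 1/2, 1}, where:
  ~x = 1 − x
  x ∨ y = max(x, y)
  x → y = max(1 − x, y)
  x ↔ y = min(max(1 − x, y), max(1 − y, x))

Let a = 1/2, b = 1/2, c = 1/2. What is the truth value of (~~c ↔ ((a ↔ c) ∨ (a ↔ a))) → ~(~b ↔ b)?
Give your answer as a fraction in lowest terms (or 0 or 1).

~c = ~1/2 = 1/2
~~c = ~1/2 = 1/2
a ↔ c = 1/2 ↔ 1/2 = 1/2
a ↔ a = 1/2 ↔ 1/2 = 1/2
(a ↔ c) ∨ (a ↔ a) = 1/2 ∨ 1/2 = 1/2
~~c ↔ ((a ↔ c) ∨ (a ↔ a)) = 1/2 ↔ 1/2 = 1/2
~b = ~1/2 = 1/2
~b ↔ b = 1/2 ↔ 1/2 = 1/2
~(~b ↔ b) = ~1/2 = 1/2
(~~c ↔ ((a ↔ c) ∨ (a ↔ a))) → ~(~b ↔ b) = 1/2 → 1/2 = 1/2

1/2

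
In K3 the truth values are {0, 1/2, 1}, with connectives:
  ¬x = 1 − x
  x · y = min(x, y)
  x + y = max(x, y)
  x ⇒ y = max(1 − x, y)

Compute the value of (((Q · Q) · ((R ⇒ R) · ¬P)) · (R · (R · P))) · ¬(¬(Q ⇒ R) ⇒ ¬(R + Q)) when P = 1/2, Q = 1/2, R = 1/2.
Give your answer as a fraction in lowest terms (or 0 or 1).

1/2

Q · Q = 1/2 · 1/2 = 1/2
R ⇒ R = 1/2 ⇒ 1/2 = 1/2
¬P = ¬1/2 = 1/2
(R ⇒ R) · ¬P = 1/2 · 1/2 = 1/2
(Q · Q) · ((R ⇒ R) · ¬P) = 1/2 · 1/2 = 1/2
R · P = 1/2 · 1/2 = 1/2
R · (R · P) = 1/2 · 1/2 = 1/2
((Q · Q) · ((R ⇒ R) · ¬P)) · (R · (R · P)) = 1/2 · 1/2 = 1/2
Q ⇒ R = 1/2 ⇒ 1/2 = 1/2
¬(Q ⇒ R) = ¬1/2 = 1/2
R + Q = 1/2 + 1/2 = 1/2
¬(R + Q) = ¬1/2 = 1/2
¬(Q ⇒ R) ⇒ ¬(R + Q) = 1/2 ⇒ 1/2 = 1/2
¬(¬(Q ⇒ R) ⇒ ¬(R + Q)) = ¬1/2 = 1/2
(((Q · Q) · ((R ⇒ R) · ¬P)) · (R · (R · P))) · ¬(¬(Q ⇒ R) ⇒ ¬(R + Q)) = 1/2 · 1/2 = 1/2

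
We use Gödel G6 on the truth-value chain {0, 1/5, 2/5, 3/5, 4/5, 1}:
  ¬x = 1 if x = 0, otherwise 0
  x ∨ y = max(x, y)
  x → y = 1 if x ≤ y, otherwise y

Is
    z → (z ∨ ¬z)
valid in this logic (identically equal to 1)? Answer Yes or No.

Yes

z = 0 ↦ 1
z = 1/5 ↦ 1
z = 2/5 ↦ 1
z = 3/5 ↦ 1
z = 4/5 ↦ 1
z = 1 ↦ 1
Every assignment gives a value ≥ 1.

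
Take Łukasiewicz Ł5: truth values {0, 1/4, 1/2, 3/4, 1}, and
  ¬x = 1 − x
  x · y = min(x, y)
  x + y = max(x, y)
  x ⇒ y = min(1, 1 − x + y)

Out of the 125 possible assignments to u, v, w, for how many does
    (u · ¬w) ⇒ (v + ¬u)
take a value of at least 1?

107

value 1: 107 assignments (counts)
value 3/4: 8 assignments
value 1/2: 7 assignments
value 1/4: 2 assignments
value 0: 1 assignment
So 107 of the 125 assignments meet the threshold.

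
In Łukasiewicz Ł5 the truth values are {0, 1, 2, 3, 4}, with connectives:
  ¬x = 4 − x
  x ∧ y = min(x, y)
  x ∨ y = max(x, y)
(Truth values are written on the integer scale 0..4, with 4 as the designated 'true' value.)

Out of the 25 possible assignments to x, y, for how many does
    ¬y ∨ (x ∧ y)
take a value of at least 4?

value 4: 6 assignments (counts)
value 3: 8 assignments
value 2: 7 assignments
value 1: 3 assignments
value 0: 1 assignment
So 6 of the 25 assignments meet the threshold.

6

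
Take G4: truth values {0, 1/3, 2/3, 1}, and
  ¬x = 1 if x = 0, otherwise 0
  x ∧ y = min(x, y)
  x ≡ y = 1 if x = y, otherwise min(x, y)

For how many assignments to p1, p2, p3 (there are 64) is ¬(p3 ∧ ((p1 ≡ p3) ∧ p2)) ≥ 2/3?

37

value 1: 37 assignments (counts)
value 0: 27 assignments
So 37 of the 64 assignments meet the threshold.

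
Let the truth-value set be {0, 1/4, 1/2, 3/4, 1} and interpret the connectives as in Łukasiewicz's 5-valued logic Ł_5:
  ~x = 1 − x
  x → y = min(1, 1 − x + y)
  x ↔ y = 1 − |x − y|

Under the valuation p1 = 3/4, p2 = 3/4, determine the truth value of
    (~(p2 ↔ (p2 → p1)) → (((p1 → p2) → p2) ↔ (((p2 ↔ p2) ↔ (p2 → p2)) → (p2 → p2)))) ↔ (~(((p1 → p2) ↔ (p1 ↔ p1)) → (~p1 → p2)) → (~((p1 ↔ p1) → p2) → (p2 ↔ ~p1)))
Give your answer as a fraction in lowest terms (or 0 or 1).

p2 → p1 = 3/4 → 3/4 = 1
p2 ↔ (p2 → p1) = 3/4 ↔ 1 = 3/4
~(p2 ↔ (p2 → p1)) = ~3/4 = 1/4
p1 → p2 = 3/4 → 3/4 = 1
(p1 → p2) → p2 = 1 → 3/4 = 3/4
p2 ↔ p2 = 3/4 ↔ 3/4 = 1
p2 → p2 = 3/4 → 3/4 = 1
(p2 ↔ p2) ↔ (p2 → p2) = 1 ↔ 1 = 1
p2 → p2 = 3/4 → 3/4 = 1
((p2 ↔ p2) ↔ (p2 → p2)) → (p2 → p2) = 1 → 1 = 1
((p1 → p2) → p2) ↔ (((p2 ↔ p2) ↔ (p2 → p2)) → (p2 → p2)) = 3/4 ↔ 1 = 3/4
~(p2 ↔ (p2 → p1)) → (((p1 → p2) → p2) ↔ (((p2 ↔ p2) ↔ (p2 → p2)) → (p2 → p2))) = 1/4 → 3/4 = 1
p1 → p2 = 3/4 → 3/4 = 1
p1 ↔ p1 = 3/4 ↔ 3/4 = 1
(p1 → p2) ↔ (p1 ↔ p1) = 1 ↔ 1 = 1
~p1 = ~3/4 = 1/4
~p1 → p2 = 1/4 → 3/4 = 1
((p1 → p2) ↔ (p1 ↔ p1)) → (~p1 → p2) = 1 → 1 = 1
~(((p1 → p2) ↔ (p1 ↔ p1)) → (~p1 → p2)) = ~1 = 0
p1 ↔ p1 = 3/4 ↔ 3/4 = 1
(p1 ↔ p1) → p2 = 1 → 3/4 = 3/4
~((p1 ↔ p1) → p2) = ~3/4 = 1/4
~p1 = ~3/4 = 1/4
p2 ↔ ~p1 = 3/4 ↔ 1/4 = 1/2
~((p1 ↔ p1) → p2) → (p2 ↔ ~p1) = 1/4 → 1/2 = 1
~(((p1 → p2) ↔ (p1 ↔ p1)) → (~p1 → p2)) → (~((p1 ↔ p1) → p2) → (p2 ↔ ~p1)) = 0 → 1 = 1
(~(p2 ↔ (p2 → p1)) → (((p1 → p2) → p2) ↔ (((p2 ↔ p2) ↔ (p2 → p2)) → (p2 → p2)))) ↔ (~(((p1 → p2) ↔ (p1 ↔ p1)) → (~p1 → p2)) → (~((p1 ↔ p1) → p2) → (p2 ↔ ~p1))) = 1 ↔ 1 = 1

1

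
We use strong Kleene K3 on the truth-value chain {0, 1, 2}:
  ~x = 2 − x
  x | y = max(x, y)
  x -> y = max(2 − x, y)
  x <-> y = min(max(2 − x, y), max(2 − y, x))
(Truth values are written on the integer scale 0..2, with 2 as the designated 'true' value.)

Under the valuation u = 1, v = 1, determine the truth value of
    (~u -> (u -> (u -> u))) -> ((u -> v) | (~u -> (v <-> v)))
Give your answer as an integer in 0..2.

1

~u = ~1 = 1
u -> u = 1 -> 1 = 1
u -> (u -> u) = 1 -> 1 = 1
~u -> (u -> (u -> u)) = 1 -> 1 = 1
u -> v = 1 -> 1 = 1
~u = ~1 = 1
v <-> v = 1 <-> 1 = 1
~u -> (v <-> v) = 1 -> 1 = 1
(u -> v) | (~u -> (v <-> v)) = 1 | 1 = 1
(~u -> (u -> (u -> u))) -> ((u -> v) | (~u -> (v <-> v))) = 1 -> 1 = 1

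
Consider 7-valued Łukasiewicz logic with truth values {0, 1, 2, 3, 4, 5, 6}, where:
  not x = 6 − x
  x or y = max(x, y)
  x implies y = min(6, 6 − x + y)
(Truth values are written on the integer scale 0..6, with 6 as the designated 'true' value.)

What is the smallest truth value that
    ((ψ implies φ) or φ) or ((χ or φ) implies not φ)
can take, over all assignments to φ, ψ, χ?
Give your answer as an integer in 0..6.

3

Take φ = 3, ψ = 6, χ = 6:
ψ implies φ = 6 implies 3 = 3
(ψ implies φ) or φ = 3 or 3 = 3
χ or φ = 6 or 3 = 6
not φ = not 3 = 3
(χ or φ) implies not φ = 6 implies 3 = 3
((ψ implies φ) or φ) or ((χ or φ) implies not φ) = 3 or 3 = 3
No assignment yields a value below 3, so this is the minimum.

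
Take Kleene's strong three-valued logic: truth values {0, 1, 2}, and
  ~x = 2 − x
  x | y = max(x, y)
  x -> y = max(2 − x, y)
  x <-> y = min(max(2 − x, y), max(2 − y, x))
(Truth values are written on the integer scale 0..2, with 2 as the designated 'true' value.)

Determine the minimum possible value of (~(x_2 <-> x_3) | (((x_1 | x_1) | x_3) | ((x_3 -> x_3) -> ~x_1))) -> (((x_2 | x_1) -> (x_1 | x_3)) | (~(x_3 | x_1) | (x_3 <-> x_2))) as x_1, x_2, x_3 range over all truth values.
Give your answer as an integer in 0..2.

1

Take x_1 = 0, x_2 = 1, x_3 = 1:
x_2 <-> x_3 = 1 <-> 1 = 1
~(x_2 <-> x_3) = ~1 = 1
x_1 | x_1 = 0 | 0 = 0
(x_1 | x_1) | x_3 = 0 | 1 = 1
x_3 -> x_3 = 1 -> 1 = 1
~x_1 = ~0 = 2
(x_3 -> x_3) -> ~x_1 = 1 -> 2 = 2
((x_1 | x_1) | x_3) | ((x_3 -> x_3) -> ~x_1) = 1 | 2 = 2
~(x_2 <-> x_3) | (((x_1 | x_1) | x_3) | ((x_3 -> x_3) -> ~x_1)) = 1 | 2 = 2
x_2 | x_1 = 1 | 0 = 1
x_1 | x_3 = 0 | 1 = 1
(x_2 | x_1) -> (x_1 | x_3) = 1 -> 1 = 1
x_3 | x_1 = 1 | 0 = 1
~(x_3 | x_1) = ~1 = 1
x_3 <-> x_2 = 1 <-> 1 = 1
~(x_3 | x_1) | (x_3 <-> x_2) = 1 | 1 = 1
((x_2 | x_1) -> (x_1 | x_3)) | (~(x_3 | x_1) | (x_3 <-> x_2)) = 1 | 1 = 1
(~(x_2 <-> x_3) | (((x_1 | x_1) | x_3) | ((x_3 -> x_3) -> ~x_1))) -> (((x_2 | x_1) -> (x_1 | x_3)) | (~(x_3 | x_1) | (x_3 <-> x_2))) = 2 -> 1 = 1
No assignment yields a value below 1, so this is the minimum.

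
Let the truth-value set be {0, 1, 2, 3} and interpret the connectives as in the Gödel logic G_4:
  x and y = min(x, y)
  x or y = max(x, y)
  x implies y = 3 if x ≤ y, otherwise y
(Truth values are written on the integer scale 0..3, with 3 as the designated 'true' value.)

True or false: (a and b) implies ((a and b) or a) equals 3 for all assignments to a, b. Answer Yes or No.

Yes

a = 0, b = 0 ↦ 3
a = 0, b = 1 ↦ 3
a = 0, b = 2 ↦ 3
a = 0, b = 3 ↦ 3
a = 1, b = 0 ↦ 3
a = 1, b = 1 ↦ 3
a = 1, b = 2 ↦ 3
a = 1, b = 3 ↦ 3
a = 2, b = 0 ↦ 3
a = 2, b = 1 ↦ 3
a = 2, b = 2 ↦ 3
a = 2, b = 3 ↦ 3
a = 3, b = 0 ↦ 3
a = 3, b = 1 ↦ 3
a = 3, b = 2 ↦ 3
a = 3, b = 3 ↦ 3
Every assignment gives a value ≥ 3.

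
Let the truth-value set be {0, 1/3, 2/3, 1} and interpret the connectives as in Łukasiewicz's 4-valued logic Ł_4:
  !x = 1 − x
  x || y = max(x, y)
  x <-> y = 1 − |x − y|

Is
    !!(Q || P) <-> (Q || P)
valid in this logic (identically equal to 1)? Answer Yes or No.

Yes

P = 0, Q = 0 ↦ 1
P = 0, Q = 1/3 ↦ 1
P = 0, Q = 2/3 ↦ 1
P = 0, Q = 1 ↦ 1
P = 1/3, Q = 0 ↦ 1
P = 1/3, Q = 1/3 ↦ 1
P = 1/3, Q = 2/3 ↦ 1
P = 1/3, Q = 1 ↦ 1
P = 2/3, Q = 0 ↦ 1
P = 2/3, Q = 1/3 ↦ 1
P = 2/3, Q = 2/3 ↦ 1
P = 2/3, Q = 1 ↦ 1
P = 1, Q = 0 ↦ 1
P = 1, Q = 1/3 ↦ 1
P = 1, Q = 2/3 ↦ 1
P = 1, Q = 1 ↦ 1
Every assignment gives a value ≥ 1.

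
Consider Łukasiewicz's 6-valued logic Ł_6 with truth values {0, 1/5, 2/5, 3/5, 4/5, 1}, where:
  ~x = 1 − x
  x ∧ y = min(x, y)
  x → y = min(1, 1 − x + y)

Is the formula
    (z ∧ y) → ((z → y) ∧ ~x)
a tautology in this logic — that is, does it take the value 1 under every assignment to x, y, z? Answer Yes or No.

No

Counterexample: take x = 1/5, y = 1, z = 1.
z ∧ y = 1 ∧ 1 = 1
z → y = 1 → 1 = 1
~x = ~1/5 = 4/5
(z → y) ∧ ~x = 1 ∧ 4/5 = 4/5
(z ∧ y) → ((z → y) ∧ ~x) = 1 → 4/5 = 4/5
This gives 4/5 ≠ 1.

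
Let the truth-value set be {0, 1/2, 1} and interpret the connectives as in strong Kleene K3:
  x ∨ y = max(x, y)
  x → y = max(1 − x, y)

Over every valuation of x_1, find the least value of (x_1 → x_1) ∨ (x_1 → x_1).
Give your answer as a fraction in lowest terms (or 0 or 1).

Take x_1 = 1/2:
x_1 → x_1 = 1/2 → 1/2 = 1/2
x_1 → x_1 = 1/2 → 1/2 = 1/2
(x_1 → x_1) ∨ (x_1 → x_1) = 1/2 ∨ 1/2 = 1/2
No assignment yields a value below 1/2, so this is the minimum.

1/2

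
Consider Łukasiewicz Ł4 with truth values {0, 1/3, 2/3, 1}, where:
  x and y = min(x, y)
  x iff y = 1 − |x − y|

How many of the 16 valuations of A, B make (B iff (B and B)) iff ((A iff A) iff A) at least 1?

4

A = 0, B = 0 ↦ 0  <
A = 0, B = 1/3 ↦ 0  <
A = 0, B = 2/3 ↦ 0  <
A = 0, B = 1 ↦ 0  <
A = 1/3, B = 0 ↦ 1/3  <
A = 1/3, B = 1/3 ↦ 1/3  <
A = 1/3, B = 2/3 ↦ 1/3  <
A = 1/3, B = 1 ↦ 1/3  <
A = 2/3, B = 0 ↦ 2/3  <
A = 2/3, B = 1/3 ↦ 2/3  <
A = 2/3, B = 2/3 ↦ 2/3  <
A = 2/3, B = 1 ↦ 2/3  <
A = 1, B = 0 ↦ 1  ≥
A = 1, B = 1/3 ↦ 1  ≥
A = 1, B = 2/3 ↦ 1  ≥
A = 1, B = 1 ↦ 1  ≥
So 4 of the 16 assignments meet the threshold.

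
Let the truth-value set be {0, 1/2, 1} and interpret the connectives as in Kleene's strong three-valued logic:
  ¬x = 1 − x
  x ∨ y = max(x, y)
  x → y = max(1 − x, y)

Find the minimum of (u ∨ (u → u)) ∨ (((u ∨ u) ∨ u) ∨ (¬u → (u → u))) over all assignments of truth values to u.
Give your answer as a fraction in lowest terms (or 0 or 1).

1/2

Take u = 1/2:
u → u = 1/2 → 1/2 = 1/2
u ∨ (u → u) = 1/2 ∨ 1/2 = 1/2
u ∨ u = 1/2 ∨ 1/2 = 1/2
(u ∨ u) ∨ u = 1/2 ∨ 1/2 = 1/2
¬u = ¬1/2 = 1/2
u → u = 1/2 → 1/2 = 1/2
¬u → (u → u) = 1/2 → 1/2 = 1/2
((u ∨ u) ∨ u) ∨ (¬u → (u → u)) = 1/2 ∨ 1/2 = 1/2
(u ∨ (u → u)) ∨ (((u ∨ u) ∨ u) ∨ (¬u → (u → u))) = 1/2 ∨ 1/2 = 1/2
No assignment yields a value below 1/2, so this is the minimum.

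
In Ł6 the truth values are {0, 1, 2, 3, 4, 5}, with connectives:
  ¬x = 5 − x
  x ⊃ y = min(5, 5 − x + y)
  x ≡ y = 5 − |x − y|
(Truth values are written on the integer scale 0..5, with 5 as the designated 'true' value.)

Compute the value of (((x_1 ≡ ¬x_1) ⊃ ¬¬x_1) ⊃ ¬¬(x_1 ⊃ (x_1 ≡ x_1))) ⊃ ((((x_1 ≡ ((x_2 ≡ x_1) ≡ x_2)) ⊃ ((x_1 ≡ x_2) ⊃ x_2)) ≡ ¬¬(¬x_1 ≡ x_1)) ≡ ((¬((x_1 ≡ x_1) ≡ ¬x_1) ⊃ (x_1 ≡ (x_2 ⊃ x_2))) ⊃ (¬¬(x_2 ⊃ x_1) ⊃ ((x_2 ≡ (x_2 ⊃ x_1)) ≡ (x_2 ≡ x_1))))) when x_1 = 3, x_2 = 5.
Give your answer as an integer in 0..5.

4

¬x_1 = ¬3 = 2
x_1 ≡ ¬x_1 = 3 ≡ 2 = 4
¬x_1 = ¬3 = 2
¬¬x_1 = ¬2 = 3
(x_1 ≡ ¬x_1) ⊃ ¬¬x_1 = 4 ⊃ 3 = 4
x_1 ≡ x_1 = 3 ≡ 3 = 5
x_1 ⊃ (x_1 ≡ x_1) = 3 ⊃ 5 = 5
¬(x_1 ⊃ (x_1 ≡ x_1)) = ¬5 = 0
¬¬(x_1 ⊃ (x_1 ≡ x_1)) = ¬0 = 5
((x_1 ≡ ¬x_1) ⊃ ¬¬x_1) ⊃ ¬¬(x_1 ⊃ (x_1 ≡ x_1)) = 4 ⊃ 5 = 5
x_2 ≡ x_1 = 5 ≡ 3 = 3
(x_2 ≡ x_1) ≡ x_2 = 3 ≡ 5 = 3
x_1 ≡ ((x_2 ≡ x_1) ≡ x_2) = 3 ≡ 3 = 5
x_1 ≡ x_2 = 3 ≡ 5 = 3
(x_1 ≡ x_2) ⊃ x_2 = 3 ⊃ 5 = 5
(x_1 ≡ ((x_2 ≡ x_1) ≡ x_2)) ⊃ ((x_1 ≡ x_2) ⊃ x_2) = 5 ⊃ 5 = 5
¬x_1 = ¬3 = 2
¬x_1 ≡ x_1 = 2 ≡ 3 = 4
¬(¬x_1 ≡ x_1) = ¬4 = 1
¬¬(¬x_1 ≡ x_1) = ¬1 = 4
((x_1 ≡ ((x_2 ≡ x_1) ≡ x_2)) ⊃ ((x_1 ≡ x_2) ⊃ x_2)) ≡ ¬¬(¬x_1 ≡ x_1) = 5 ≡ 4 = 4
x_1 ≡ x_1 = 3 ≡ 3 = 5
¬x_1 = ¬3 = 2
(x_1 ≡ x_1) ≡ ¬x_1 = 5 ≡ 2 = 2
¬((x_1 ≡ x_1) ≡ ¬x_1) = ¬2 = 3
x_2 ⊃ x_2 = 5 ⊃ 5 = 5
x_1 ≡ (x_2 ⊃ x_2) = 3 ≡ 5 = 3
¬((x_1 ≡ x_1) ≡ ¬x_1) ⊃ (x_1 ≡ (x_2 ⊃ x_2)) = 3 ⊃ 3 = 5
x_2 ⊃ x_1 = 5 ⊃ 3 = 3
¬(x_2 ⊃ x_1) = ¬3 = 2
¬¬(x_2 ⊃ x_1) = ¬2 = 3
x_2 ⊃ x_1 = 5 ⊃ 3 = 3
x_2 ≡ (x_2 ⊃ x_1) = 5 ≡ 3 = 3
x_2 ≡ x_1 = 5 ≡ 3 = 3
(x_2 ≡ (x_2 ⊃ x_1)) ≡ (x_2 ≡ x_1) = 3 ≡ 3 = 5
¬¬(x_2 ⊃ x_1) ⊃ ((x_2 ≡ (x_2 ⊃ x_1)) ≡ (x_2 ≡ x_1)) = 3 ⊃ 5 = 5
(¬((x_1 ≡ x_1) ≡ ¬x_1) ⊃ (x_1 ≡ (x_2 ⊃ x_2))) ⊃ (¬¬(x_2 ⊃ x_1) ⊃ ((x_2 ≡ (x_2 ⊃ x_1)) ≡ (x_2 ≡ x_1))) = 5 ⊃ 5 = 5
(((x_1 ≡ ((x_2 ≡ x_1) ≡ x_2)) ⊃ ((x_1 ≡ x_2) ⊃ x_2)) ≡ ¬¬(¬x_1 ≡ x_1)) ≡ ((¬((x_1 ≡ x_1) ≡ ¬x_1) ⊃ (x_1 ≡ (x_2 ⊃ x_2))) ⊃ (¬¬(x_2 ⊃ x_1) ⊃ ((x_2 ≡ (x_2 ⊃ x_1)) ≡ (x_2 ≡ x_1)))) = 4 ≡ 5 = 4
(((x_1 ≡ ¬x_1) ⊃ ¬¬x_1) ⊃ ¬¬(x_1 ⊃ (x_1 ≡ x_1))) ⊃ ((((x_1 ≡ ((x_2 ≡ x_1) ≡ x_2)) ⊃ ((x_1 ≡ x_2) ⊃ x_2)) ≡ ¬¬(¬x_1 ≡ x_1)) ≡ ((¬((x_1 ≡ x_1) ≡ ¬x_1) ⊃ (x_1 ≡ (x_2 ⊃ x_2))) ⊃ (¬¬(x_2 ⊃ x_1) ⊃ ((x_2 ≡ (x_2 ⊃ x_1)) ≡ (x_2 ≡ x_1))))) = 5 ⊃ 4 = 4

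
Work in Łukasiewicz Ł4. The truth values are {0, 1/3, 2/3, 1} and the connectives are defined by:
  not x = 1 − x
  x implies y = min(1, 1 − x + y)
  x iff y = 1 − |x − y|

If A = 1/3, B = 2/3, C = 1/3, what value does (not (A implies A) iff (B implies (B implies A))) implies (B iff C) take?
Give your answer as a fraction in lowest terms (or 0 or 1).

A implies A = 1/3 implies 1/3 = 1
not (A implies A) = not 1 = 0
B implies A = 2/3 implies 1/3 = 2/3
B implies (B implies A) = 2/3 implies 2/3 = 1
not (A implies A) iff (B implies (B implies A)) = 0 iff 1 = 0
B iff C = 2/3 iff 1/3 = 2/3
(not (A implies A) iff (B implies (B implies A))) implies (B iff C) = 0 implies 2/3 = 1

1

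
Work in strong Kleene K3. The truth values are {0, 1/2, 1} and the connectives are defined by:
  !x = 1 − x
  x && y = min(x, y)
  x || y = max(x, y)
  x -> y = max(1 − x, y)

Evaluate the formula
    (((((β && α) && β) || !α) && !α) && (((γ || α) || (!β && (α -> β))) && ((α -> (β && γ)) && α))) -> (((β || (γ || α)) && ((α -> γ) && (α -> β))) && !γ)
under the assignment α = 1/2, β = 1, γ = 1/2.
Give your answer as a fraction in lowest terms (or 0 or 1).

1/2

β && α = 1 && 1/2 = 1/2
(β && α) && β = 1/2 && 1 = 1/2
!α = !1/2 = 1/2
((β && α) && β) || !α = 1/2 || 1/2 = 1/2
!α = !1/2 = 1/2
(((β && α) && β) || !α) && !α = 1/2 && 1/2 = 1/2
γ || α = 1/2 || 1/2 = 1/2
!β = !1 = 0
α -> β = 1/2 -> 1 = 1
!β && (α -> β) = 0 && 1 = 0
(γ || α) || (!β && (α -> β)) = 1/2 || 0 = 1/2
β && γ = 1 && 1/2 = 1/2
α -> (β && γ) = 1/2 -> 1/2 = 1/2
(α -> (β && γ)) && α = 1/2 && 1/2 = 1/2
((γ || α) || (!β && (α -> β))) && ((α -> (β && γ)) && α) = 1/2 && 1/2 = 1/2
((((β && α) && β) || !α) && !α) && (((γ || α) || (!β && (α -> β))) && ((α -> (β && γ)) && α)) = 1/2 && 1/2 = 1/2
γ || α = 1/2 || 1/2 = 1/2
β || (γ || α) = 1 || 1/2 = 1
α -> γ = 1/2 -> 1/2 = 1/2
α -> β = 1/2 -> 1 = 1
(α -> γ) && (α -> β) = 1/2 && 1 = 1/2
(β || (γ || α)) && ((α -> γ) && (α -> β)) = 1 && 1/2 = 1/2
!γ = !1/2 = 1/2
((β || (γ || α)) && ((α -> γ) && (α -> β))) && !γ = 1/2 && 1/2 = 1/2
(((((β && α) && β) || !α) && !α) && (((γ || α) || (!β && (α -> β))) && ((α -> (β && γ)) && α))) -> (((β || (γ || α)) && ((α -> γ) && (α -> β))) && !γ) = 1/2 -> 1/2 = 1/2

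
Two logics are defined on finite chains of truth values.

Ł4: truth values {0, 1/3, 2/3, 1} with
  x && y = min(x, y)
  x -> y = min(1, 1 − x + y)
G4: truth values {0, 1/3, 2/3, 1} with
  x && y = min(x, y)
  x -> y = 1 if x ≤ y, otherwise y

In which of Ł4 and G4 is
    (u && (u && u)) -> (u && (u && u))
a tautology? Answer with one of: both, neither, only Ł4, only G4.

In Ł4: every assignment gives 1 — tautology.
In G4: every assignment gives 1 — tautology.

both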